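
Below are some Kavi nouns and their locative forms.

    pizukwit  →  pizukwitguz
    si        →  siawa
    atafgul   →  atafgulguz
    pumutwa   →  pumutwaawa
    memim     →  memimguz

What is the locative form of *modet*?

modetguz

The suffix is conditioned by the final sound: -guz when the stem ends in a consonant (*pizukwit*, *atafgul*, *memim*); -awa when the stem ends in a vowel (*si*, *pumutwa*).
Since the final sound of *modet* is /t/ (a consonant), it takes -guz, giving *modetguz*.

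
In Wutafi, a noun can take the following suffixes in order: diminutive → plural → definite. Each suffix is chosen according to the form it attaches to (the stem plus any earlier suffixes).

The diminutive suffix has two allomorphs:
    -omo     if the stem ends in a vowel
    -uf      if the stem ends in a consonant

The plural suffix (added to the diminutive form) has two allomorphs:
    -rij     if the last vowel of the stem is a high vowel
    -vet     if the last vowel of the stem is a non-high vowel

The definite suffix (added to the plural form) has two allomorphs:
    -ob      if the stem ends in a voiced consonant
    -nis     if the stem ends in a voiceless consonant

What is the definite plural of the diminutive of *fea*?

*fea*: final sound = /a/, a vowel → -omo → *feaomo*.
The diminutive form *feaomo* — last vowel /o/ (a non-high vowel) → -vet → *feaomovet*.
The plural form *feaomovet*: final consonant = /t/, voiceless → -nis → *feaomovetnis*.

feaomovetnis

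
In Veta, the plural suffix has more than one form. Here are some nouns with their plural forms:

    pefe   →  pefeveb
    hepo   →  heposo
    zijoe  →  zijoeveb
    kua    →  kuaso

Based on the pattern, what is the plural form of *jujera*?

Looking at the last vowel of each stem: -veb when the last vowel of the stem is a front vowel (*pefe*, *zijoe*); -so when the last vowel of the stem is a back vowel (*hepo*, *kua*).
The last vowel of *jujera* is /a/, which is a back vowel, so the suffix is -so, giving *jujeraso*.

jujeraso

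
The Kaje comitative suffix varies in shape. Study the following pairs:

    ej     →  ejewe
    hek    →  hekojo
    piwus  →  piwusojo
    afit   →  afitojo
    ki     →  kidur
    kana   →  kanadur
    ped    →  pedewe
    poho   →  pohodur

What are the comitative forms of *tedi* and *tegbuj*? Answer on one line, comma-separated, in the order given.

Looking at the final sound of each stem: -ojo when the stem ends in a voiceless consonant (*hek*, *piwus*, *afit*); -ewe when the stem ends in a voiced consonant (*ej*, *ped*); -dur when the stem ends in a vowel (*ki*, *kana*, *poho*).
Since the final sound of *tedi* is /i/ (a vowel), it takes -dur, giving *tedidur*.
*tegbuj*: final sound = /j/, a voiced consonant → -ewe → *tegbujewe*.

tedidur, tegbujewe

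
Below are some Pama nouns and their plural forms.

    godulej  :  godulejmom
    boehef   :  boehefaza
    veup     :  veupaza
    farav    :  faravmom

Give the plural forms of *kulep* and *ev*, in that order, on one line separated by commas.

Looking at the final consonant of each stem: -aza when the stem ends in a voiceless consonant (*boehef*, *veup*); -mom when the stem ends in a voiced consonant (*godulej*, *farav*).
*kulep*: final consonant = /p/, voiceless → -aza → *kulepaza*.
Since the final consonant of *ev* is /v/ (voiced), it takes -mom, giving *evmom*.

kulepaza, evmom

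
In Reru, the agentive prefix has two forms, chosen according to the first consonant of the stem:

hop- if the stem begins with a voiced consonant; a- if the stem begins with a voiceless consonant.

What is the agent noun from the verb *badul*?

The first consonant of *badul* is /b/, which is voiced, so the prefix is hop-, giving *hopbadul*.

hopbadul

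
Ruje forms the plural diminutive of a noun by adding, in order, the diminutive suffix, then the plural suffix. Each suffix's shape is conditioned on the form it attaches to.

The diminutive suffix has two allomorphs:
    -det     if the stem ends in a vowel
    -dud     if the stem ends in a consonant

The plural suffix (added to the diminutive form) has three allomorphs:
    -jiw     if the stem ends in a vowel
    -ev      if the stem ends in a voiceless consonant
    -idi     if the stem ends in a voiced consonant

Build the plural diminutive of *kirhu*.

*kirhu*: final sound = /u/, a vowel → -det → *kirhudet*.
Since the final sound of the diminutive form *kirhudet* is /t/ (a voiceless consonant), it takes -ev, giving *kirhudetev*.

kirhudetev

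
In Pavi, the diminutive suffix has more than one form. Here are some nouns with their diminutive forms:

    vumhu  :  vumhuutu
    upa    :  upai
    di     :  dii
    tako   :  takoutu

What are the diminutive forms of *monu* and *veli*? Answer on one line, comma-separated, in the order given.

monuutu, velii

The suffix is conditioned by the last vowel: -utu when the last vowel of the stem is a rounded vowel (*vumhu*, *tako*); -i when the last vowel of the stem is an unrounded vowel (*upa*, *di*).
Since the last vowel of *monu* is /u/ (a rounded vowel), it takes -utu, giving *monuutu*.
*veli*: last vowel = /i/, an unrounded vowel → -i → *velii*.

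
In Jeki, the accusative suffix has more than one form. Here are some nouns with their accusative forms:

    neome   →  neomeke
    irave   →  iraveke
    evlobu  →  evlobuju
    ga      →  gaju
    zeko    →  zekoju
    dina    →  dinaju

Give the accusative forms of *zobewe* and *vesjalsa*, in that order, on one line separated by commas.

zobeweke, vesjalsaju

The alternation tracks the last vowel of the stem — -ke when the last vowel of the stem is a front vowel (*neome*, *irave*); -ju when the last vowel of the stem is a back vowel (*evlobu*, *ga*, *zeko*, *dina*).
*zobewe*: last vowel = /e/, a front vowel → -ke → *zobeweke*.
*vesjalsa* — last vowel /a/ (a back vowel) → -ju → *vesjalsaju*.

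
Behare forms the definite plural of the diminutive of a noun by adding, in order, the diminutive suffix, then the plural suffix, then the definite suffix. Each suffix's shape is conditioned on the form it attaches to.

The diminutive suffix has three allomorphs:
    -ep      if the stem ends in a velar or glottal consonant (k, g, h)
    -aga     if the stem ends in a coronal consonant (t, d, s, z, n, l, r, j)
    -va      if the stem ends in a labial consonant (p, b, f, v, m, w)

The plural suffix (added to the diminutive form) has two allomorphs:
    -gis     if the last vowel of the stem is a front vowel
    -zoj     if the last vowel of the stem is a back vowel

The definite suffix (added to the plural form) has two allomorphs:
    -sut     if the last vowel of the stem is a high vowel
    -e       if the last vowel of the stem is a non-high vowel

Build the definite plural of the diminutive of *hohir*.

hohiragazoje

*hohir* — final consonant /r/ (coronal) → -aga → *hohiraga*.
The diminutive form *hohiraga*: last vowel = /a/, a back vowel → -zoj → *hohiragazoj*.
The plural form *hohiragazoj* — last vowel /o/ (a non-high vowel) → -e → *hohiragazoje*.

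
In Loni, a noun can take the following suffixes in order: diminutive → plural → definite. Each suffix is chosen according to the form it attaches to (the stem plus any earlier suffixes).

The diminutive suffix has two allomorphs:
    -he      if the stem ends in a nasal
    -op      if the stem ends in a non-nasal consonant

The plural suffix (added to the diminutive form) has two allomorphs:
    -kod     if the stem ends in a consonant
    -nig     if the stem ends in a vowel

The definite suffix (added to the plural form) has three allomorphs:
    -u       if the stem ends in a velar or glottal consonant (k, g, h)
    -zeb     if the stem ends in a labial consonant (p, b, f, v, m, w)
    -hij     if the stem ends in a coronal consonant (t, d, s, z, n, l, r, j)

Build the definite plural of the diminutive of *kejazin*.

kejazinhenigu

Since the final consonant of *kejazin* is /n/ (a nasal), it takes -he, giving *kejazinhe*.
The final sound of the diminutive form *kejazinhe* is /e/, which is a vowel, so the plural suffix is -nig, giving *kejazinhenig*.
The final consonant of the plural form *kejazinhenig* is /g/, which is velar/glottal, so the definite suffix is -u, giving *kejazinhenigu*.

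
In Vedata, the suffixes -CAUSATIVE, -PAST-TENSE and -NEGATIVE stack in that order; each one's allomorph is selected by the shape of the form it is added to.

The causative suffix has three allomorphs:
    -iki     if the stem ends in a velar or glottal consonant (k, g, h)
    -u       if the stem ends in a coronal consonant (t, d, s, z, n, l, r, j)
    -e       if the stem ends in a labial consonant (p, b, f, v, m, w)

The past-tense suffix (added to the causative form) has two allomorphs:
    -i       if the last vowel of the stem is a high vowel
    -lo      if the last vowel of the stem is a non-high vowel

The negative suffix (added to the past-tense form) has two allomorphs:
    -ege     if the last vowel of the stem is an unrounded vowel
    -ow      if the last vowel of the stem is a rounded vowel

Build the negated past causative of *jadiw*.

jadiweloow

Since the final consonant of *jadiw* is /w/ (labial), it takes -e, giving *jadiwe*.
Since the last vowel of the causative form *jadiwe* is /e/ (a non-high vowel), it takes -lo, giving *jadiwelo*.
The past-tense form *jadiwelo* — last vowel /o/ (a rounded vowel) → -ow → *jadiweloow*.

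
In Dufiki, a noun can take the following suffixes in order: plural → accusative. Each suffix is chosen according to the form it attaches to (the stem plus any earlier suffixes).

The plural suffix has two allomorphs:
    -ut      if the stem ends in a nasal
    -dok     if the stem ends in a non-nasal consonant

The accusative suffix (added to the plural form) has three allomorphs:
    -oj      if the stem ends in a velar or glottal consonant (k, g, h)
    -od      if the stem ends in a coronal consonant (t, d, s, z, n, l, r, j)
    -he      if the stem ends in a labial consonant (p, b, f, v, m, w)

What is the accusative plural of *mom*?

momutod

*mom* — final consonant /m/ (a nasal) → -ut → *momut*.
The final consonant of the plural form *momut* is /t/, which is coronal, so the accusative suffix is -od, giving *momutod*.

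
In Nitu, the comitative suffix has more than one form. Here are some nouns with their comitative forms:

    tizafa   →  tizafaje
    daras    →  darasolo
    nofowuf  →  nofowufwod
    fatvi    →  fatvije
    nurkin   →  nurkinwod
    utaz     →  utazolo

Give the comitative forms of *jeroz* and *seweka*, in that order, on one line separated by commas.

Looking at the final sound of each stem: -olo when the stem ends in a sibilant (*daras*, *utaz*); -wod when the stem ends in a non-sibilant consonant (*nofowuf*, *nurkin*); -je when the stem ends in a vowel (*tizafa*, *fatvi*).
The final sound of *jeroz* is /z/, which is a sibilant, so the suffix is -olo, giving *jerozolo*.
*seweka* — final sound /a/ (a vowel) → -je → *sewekaje*.

jerozolo, sewekaje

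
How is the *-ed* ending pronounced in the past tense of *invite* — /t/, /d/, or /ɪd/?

/ɪd/

The stem *invite* ends in /t/ or /d/.
The -ed suffix is realized as /ɪd/ after /t, d/; as /t/ after other voiceless consonants; and as /d/ after other voiced sounds.
So -ed on *invite* is pronounced /ɪd/.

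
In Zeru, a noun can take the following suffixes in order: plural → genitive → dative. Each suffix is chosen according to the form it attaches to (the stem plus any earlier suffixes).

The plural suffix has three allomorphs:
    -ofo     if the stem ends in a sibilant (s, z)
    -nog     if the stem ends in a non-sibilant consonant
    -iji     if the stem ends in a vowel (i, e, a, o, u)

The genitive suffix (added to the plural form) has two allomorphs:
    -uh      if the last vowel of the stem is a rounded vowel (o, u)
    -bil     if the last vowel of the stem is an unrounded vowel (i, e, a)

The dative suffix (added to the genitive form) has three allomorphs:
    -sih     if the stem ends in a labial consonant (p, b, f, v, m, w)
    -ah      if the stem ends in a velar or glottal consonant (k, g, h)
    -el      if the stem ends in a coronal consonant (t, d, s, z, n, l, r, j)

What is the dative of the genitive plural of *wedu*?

The final sound of *wedu* is /u/, which is a vowel, so the plural suffix is -iji, giving *weduiji*.
The last vowel of the plural form *weduiji* is /i/, which is an unrounded vowel, so the genitive suffix is -bil, giving *weduijibil*.
The genitive form *weduijibil*: final consonant = /l/, coronal → -el → *weduijibilel*.

weduijibilel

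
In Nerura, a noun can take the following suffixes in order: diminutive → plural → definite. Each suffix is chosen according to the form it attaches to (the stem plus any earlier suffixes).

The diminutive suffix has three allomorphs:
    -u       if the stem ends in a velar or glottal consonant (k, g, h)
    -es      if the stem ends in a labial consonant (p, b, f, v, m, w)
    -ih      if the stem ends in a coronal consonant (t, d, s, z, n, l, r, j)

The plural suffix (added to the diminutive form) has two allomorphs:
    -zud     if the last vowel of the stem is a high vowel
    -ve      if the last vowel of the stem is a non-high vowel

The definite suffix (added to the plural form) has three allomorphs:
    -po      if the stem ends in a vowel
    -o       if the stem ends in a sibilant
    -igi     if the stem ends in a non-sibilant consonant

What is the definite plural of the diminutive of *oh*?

ohuzudigi

*oh*: final consonant = /h/, velar/glottal → -u → *ohu*.
The last vowel of the diminutive form *ohu* is /u/, which is a high vowel, so the plural suffix is -zud, giving *ohuzud*.
The final sound of the plural form *ohuzud* is /d/, which is a non-sibilant consonant, so the definite suffix is -igi, giving *ohuzudigi*.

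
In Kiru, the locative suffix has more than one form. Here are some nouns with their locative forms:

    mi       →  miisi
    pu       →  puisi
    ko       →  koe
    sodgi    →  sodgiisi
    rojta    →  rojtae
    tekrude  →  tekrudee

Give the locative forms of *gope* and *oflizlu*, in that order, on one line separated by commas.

gopee, oflizluisi

The alternation tracks the last vowel of the stem — -isi when the last vowel of the stem is a high vowel (*mi*, *pu*, *sodgi*); -e when the last vowel of the stem is a non-high vowel (*ko*, *rojta*, *tekrude*).
Since the last vowel of *gope* is /e/ (a non-high vowel), it takes -e, giving *gopee*.
The last vowel of *oflizlu* is /u/, which is a high vowel, so the suffix is -isi, giving *oflizluisi*.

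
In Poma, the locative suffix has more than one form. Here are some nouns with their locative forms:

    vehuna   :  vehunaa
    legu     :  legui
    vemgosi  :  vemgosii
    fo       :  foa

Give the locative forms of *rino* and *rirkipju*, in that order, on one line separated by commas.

rinoa, rirkipjui

Looking at the last vowel of each stem: -i when the last vowel of the stem is a high vowel (*legu*, *vemgosi*); -a when the last vowel of the stem is a non-high vowel (*vehuna*, *fo*).
Since the last vowel of *rino* is /o/ (a non-high vowel), it takes -a, giving *rinoa*.
*rirkipju*: last vowel = /u/, a high vowel → -i → *rirkipjui*.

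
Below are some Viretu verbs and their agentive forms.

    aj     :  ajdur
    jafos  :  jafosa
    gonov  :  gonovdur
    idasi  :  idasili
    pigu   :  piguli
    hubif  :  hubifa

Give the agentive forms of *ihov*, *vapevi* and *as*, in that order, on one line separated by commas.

ihovdur, vapevili, asa

The pattern is voicing of the final sound: -a when the stem ends in a voiceless consonant (*jafos*, *hubif*); -dur when the stem ends in a voiced consonant (*aj*, *gonov*); -li when the stem ends in a vowel (*idasi*, *pigu*).
The final sound of *ihov* is /v/, which is a voiced consonant, so the suffix is -dur, giving *ihovdur*.
The final sound of *vapevi* is /i/, which is a vowel, so the suffix is -li, giving *vapevili*.
*as* — final sound /s/ (a voiceless consonant) → -a → *asa*.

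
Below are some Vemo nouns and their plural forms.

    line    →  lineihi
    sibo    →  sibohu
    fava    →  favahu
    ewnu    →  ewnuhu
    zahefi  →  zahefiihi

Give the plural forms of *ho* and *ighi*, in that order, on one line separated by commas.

The alternation tracks the last vowel of the stem — -ihi when the last vowel of the stem is a front vowel (*line*, *zahefi*); -hu when the last vowel of the stem is a back vowel (*sibo*, *fava*, *ewnu*).
*ho*: last vowel = /o/, a back vowel → -hu → *hohu*.
Since the last vowel of *ighi* is /i/ (a front vowel), it takes -ihi, giving *ighiihi*.

hohu, ighiihi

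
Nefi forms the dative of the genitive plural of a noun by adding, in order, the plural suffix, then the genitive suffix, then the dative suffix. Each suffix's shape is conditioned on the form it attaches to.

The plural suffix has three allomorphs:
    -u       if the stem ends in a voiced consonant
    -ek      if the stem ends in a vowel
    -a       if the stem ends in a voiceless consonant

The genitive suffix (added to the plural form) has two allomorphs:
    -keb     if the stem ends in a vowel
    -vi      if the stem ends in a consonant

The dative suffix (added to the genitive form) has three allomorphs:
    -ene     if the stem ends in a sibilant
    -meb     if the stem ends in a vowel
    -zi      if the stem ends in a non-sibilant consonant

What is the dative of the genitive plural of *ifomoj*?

*ifomoj* — final sound /j/ (a voiced consonant) → -u → *ifomoju*.
The final sound of the plural form *ifomoju* is /u/, which is a vowel, so the genitive suffix is -keb, giving *ifomojukeb*.
Since the final sound of the genitive form *ifomojukeb* is /b/ (a non-sibilant consonant), it takes -zi, giving *ifomojukebzi*.

ifomojukebzi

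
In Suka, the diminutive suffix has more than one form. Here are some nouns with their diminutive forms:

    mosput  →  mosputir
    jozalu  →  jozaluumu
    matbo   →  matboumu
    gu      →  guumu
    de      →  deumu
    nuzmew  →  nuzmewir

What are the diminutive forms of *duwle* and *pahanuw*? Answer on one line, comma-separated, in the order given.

Looking at the final sound of each stem: -ir when the stem ends in a consonant (*mosput*, *nuzmew*); -umu when the stem ends in a vowel (*jozalu*, *matbo*, *gu*, *de*).
Since the final sound of *duwle* is /e/ (a vowel), it takes -umu, giving *duwleumu*.
*pahanuw*: final sound = /w/, a consonant → -ir → *pahanuwir*.

duwleumu, pahanuwir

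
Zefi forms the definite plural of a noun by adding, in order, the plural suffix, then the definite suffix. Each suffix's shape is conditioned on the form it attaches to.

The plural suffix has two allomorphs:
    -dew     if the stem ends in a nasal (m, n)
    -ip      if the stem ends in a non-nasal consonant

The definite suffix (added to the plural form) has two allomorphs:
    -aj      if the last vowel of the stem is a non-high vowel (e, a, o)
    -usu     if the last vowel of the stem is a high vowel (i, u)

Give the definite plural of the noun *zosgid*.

zosgidipusu

Since the final consonant of *zosgid* is /d/ (non-nasal), it takes -ip, giving *zosgidip*.
The plural form *zosgidip*: last vowel = /i/, a high vowel → -usu → *zosgidipusu*.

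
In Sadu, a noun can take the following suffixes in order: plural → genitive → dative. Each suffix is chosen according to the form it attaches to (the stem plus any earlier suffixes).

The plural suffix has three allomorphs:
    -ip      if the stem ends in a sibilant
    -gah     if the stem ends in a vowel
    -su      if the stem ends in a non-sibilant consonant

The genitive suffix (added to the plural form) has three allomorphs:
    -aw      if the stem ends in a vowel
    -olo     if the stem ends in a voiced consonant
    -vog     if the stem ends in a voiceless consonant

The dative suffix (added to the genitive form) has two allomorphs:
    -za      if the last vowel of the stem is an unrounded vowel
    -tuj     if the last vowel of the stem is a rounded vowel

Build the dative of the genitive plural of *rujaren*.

Since the final sound of *rujaren* is /n/ (a non-sibilant consonant), it takes -su, giving *rujarensu*.
The final sound of the plural form *rujarensu* is /u/, which is a vowel, so the genitive suffix is -aw, giving *rujarensuaw*.
The last vowel of the genitive form *rujarensuaw* is /a/, which is an unrounded vowel, so the dative suffix is -za, giving *rujarensuawza*.

rujarensuawza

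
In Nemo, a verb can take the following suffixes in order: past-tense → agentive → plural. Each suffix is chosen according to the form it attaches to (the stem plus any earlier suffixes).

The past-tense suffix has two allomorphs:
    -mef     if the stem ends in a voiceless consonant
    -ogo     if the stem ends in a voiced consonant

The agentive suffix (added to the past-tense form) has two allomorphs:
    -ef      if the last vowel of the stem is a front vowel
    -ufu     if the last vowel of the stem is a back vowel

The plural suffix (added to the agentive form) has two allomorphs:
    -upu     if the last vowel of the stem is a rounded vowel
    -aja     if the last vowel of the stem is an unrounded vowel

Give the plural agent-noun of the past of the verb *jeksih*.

Since the final consonant of *jeksih* is /h/ (voiceless), it takes -mef, giving *jeksihmef*.
The last vowel of the past-tense form *jeksihmef* is /e/, which is a front vowel, so the agentive suffix is -ef, giving *jeksihmefef*.
Since the last vowel of the agentive form *jeksihmefef* is /e/ (an unrounded vowel), it takes -aja, giving *jeksihmefefaja*.

jeksihmefefaja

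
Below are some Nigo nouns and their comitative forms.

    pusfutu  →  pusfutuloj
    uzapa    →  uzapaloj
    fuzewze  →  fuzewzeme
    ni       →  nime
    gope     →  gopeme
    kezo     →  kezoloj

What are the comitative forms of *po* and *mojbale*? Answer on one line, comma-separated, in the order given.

The suffix is conditioned by the last vowel: -me when the last vowel of the stem is a front vowel (*fuzewze*, *ni*, *gope*); -loj when the last vowel of the stem is a back vowel (*pusfutu*, *uzapa*, *kezo*).
*po* — last vowel /o/ (a back vowel) → -loj → *poloj*.
*mojbale*: last vowel = /e/, a front vowel → -me → *mojbaleme*.

poloj, mojbaleme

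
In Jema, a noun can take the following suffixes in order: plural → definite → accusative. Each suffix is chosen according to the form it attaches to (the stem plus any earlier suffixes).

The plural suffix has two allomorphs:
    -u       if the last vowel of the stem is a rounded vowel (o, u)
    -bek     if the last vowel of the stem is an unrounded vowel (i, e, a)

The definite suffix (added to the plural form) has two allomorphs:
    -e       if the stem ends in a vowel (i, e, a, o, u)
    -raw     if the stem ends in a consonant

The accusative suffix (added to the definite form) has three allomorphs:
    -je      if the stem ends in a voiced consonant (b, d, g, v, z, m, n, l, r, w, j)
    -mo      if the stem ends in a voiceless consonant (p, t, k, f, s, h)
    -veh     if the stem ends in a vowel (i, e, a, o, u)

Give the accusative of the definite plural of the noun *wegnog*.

wegnogueveh

*wegnog* — last vowel /o/ (a rounded vowel) → -u → *wegnogu*.
The final sound of the plural form *wegnogu* is /u/, which is a vowel, so the definite suffix is -e, giving *wegnogue*.
Since the final sound of the definite form *wegnogue* is /e/ (a vowel), it takes -veh, giving *wegnogueveh*.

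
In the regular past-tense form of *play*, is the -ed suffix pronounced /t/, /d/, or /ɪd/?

The stem *play* ends in a voiced sound other than /d/.
The -ed suffix is realized as /ɪd/ after /t, d/; as /t/ after other voiceless consonants; and as /d/ after other voiced sounds.
So -ed on *play* is pronounced /d/.

/d/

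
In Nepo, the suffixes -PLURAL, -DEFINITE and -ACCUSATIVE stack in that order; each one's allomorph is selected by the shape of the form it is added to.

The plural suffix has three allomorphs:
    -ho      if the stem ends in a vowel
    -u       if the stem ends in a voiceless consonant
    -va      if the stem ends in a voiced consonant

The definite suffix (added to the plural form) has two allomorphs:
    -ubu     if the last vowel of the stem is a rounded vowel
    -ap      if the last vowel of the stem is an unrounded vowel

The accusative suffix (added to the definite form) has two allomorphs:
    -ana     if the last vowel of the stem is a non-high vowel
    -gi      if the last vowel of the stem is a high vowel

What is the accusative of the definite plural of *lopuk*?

The final sound of *lopuk* is /k/, which is a voiceless consonant, so the plural suffix is -u, giving *lopuku*.
The last vowel of the plural form *lopuku* is /u/, which is a rounded vowel, so the definite suffix is -ubu, giving *lopukuubu*.
The last vowel of the definite form *lopukuubu* is /u/, which is a high vowel, so the accusative suffix is -gi, giving *lopukuubugi*.

lopukuubugi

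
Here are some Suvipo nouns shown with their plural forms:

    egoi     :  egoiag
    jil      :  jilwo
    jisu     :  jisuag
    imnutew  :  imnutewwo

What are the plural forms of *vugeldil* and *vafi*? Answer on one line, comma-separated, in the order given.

vugeldilwo, vafiag

Looking at the final sound of each stem: -wo when the stem ends in a consonant (*jil*, *imnutew*); -ag when the stem ends in a vowel (*egoi*, *jisu*).
*vugeldil* — final sound /l/ (a consonant) → -wo → *vugeldilwo*.
*vafi*: final sound = /i/, a vowel → -ag → *vafiag*.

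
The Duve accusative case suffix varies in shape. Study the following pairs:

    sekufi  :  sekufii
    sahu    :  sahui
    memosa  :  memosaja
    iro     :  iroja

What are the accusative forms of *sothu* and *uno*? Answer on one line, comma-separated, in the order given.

The alternation tracks the last vowel of the stem — -i when the last vowel of the stem is a high vowel (*sekufi*, *sahu*); -ja when the last vowel of the stem is a non-high vowel (*memosa*, *iro*).
*sothu*: last vowel = /u/, a high vowel → -i → *sothui*.
Since the last vowel of *uno* is /o/ (a non-high vowel), it takes -ja, giving *unoja*.

sothui, unoja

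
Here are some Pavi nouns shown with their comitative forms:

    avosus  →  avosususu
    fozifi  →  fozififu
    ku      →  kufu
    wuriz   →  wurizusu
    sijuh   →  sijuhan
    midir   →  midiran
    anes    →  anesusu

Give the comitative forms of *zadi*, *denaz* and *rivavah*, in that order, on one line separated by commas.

zadifu, denazusu, rivavahan

The pattern is sibilance of the final sound: -usu when the stem ends in a sibilant (*avosus*, *wuriz*, *anes*); -an when the stem ends in a non-sibilant consonant (*sijuh*, *midir*); -fu when the stem ends in a vowel (*fozifi*, *ku*).
Since the final sound of *zadi* is /i/ (a vowel), it takes -fu, giving *zadifu*.
*denaz*: final sound = /z/, a sibilant → -usu → *denazusu*.
*rivavah* — final sound /h/ (a non-sibilant consonant) → -an → *rivavahan*.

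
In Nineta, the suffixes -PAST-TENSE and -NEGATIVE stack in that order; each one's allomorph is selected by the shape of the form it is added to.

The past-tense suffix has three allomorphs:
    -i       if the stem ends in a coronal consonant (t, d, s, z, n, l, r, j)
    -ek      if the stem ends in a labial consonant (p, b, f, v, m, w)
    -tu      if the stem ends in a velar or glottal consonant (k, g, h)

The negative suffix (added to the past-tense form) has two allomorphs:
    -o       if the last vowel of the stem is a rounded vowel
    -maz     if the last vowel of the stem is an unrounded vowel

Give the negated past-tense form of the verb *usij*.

*usij*: final consonant = /j/, coronal → -i → *usiji*.
The last vowel of the past-tense form *usiji* is /i/, which is an unrounded vowel, so the negative suffix is -maz, giving *usijimaz*.

usijimaz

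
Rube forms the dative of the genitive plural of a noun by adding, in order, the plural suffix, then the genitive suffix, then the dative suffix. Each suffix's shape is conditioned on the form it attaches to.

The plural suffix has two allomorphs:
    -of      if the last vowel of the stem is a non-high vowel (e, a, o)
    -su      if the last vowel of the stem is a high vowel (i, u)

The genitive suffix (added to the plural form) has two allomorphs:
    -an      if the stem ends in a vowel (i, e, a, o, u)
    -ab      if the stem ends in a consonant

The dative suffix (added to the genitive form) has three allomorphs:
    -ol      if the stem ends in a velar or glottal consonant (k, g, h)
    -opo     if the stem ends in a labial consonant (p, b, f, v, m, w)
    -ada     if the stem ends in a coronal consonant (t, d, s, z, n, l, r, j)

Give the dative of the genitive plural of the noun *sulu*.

sulusuanada

*sulu*: last vowel = /u/, a high vowel → -su → *sulusu*.
The final sound of the plural form *sulusu* is /u/, which is a vowel, so the genitive suffix is -an, giving *sulusuan*.
The final consonant of the genitive form *sulusuan* is /n/, which is coronal, so the dative suffix is -ada, giving *sulusuanada*.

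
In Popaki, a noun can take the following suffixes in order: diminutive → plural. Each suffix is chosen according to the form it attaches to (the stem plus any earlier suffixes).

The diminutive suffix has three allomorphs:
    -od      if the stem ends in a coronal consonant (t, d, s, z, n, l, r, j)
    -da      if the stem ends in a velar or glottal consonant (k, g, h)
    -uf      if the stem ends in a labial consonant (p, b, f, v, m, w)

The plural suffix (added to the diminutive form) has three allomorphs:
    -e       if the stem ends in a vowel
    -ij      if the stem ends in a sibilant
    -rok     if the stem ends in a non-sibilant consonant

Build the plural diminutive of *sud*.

*sud* — final consonant /d/ (coronal) → -od → *sudod*.
Since the final sound of the diminutive form *sudod* is /d/ (a non-sibilant consonant), it takes -rok, giving *sudodrok*.

sudodrok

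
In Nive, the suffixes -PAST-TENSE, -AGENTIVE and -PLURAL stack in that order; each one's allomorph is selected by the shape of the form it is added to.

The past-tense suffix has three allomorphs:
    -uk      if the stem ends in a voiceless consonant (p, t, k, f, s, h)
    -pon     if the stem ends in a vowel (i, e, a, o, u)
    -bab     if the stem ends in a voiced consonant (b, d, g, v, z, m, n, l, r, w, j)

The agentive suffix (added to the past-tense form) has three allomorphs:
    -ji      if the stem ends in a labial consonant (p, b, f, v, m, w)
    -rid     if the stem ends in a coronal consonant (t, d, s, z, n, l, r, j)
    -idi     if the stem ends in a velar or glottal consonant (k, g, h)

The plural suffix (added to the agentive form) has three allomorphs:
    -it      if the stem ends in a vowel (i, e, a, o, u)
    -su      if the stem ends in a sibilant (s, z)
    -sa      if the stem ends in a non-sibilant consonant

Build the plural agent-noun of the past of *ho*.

The final sound of *ho* is /o/, which is a vowel, so the past-tense suffix is -pon, giving *hopon*.
The past-tense form *hopon* — final consonant /n/ (coronal) → -rid → *hoponrid*.
The agentive form *hoponrid* — final sound /d/ (a non-sibilant consonant) → -sa → *hoponridsa*.

hoponridsa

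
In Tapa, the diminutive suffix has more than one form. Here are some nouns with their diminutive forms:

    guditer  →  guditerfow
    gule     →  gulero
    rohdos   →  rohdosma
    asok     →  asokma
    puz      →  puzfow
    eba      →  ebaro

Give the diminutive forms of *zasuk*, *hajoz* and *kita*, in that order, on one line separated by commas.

zasukma, hajozfow, kitaro

The alternation tracks the final sound of the stem — -ma when the stem ends in a voiceless consonant (*rohdos*, *asok*); -fow when the stem ends in a voiced consonant (*guditer*, *puz*); -ro when the stem ends in a vowel (*gule*, *eba*).
*zasuk* — final sound /k/ (a voiceless consonant) → -ma → *zasukma*.
*hajoz*: final sound = /z/, a voiced consonant → -fow → *hajozfow*.
*kita*: final sound = /a/, a vowel → -ro → *kitaro*.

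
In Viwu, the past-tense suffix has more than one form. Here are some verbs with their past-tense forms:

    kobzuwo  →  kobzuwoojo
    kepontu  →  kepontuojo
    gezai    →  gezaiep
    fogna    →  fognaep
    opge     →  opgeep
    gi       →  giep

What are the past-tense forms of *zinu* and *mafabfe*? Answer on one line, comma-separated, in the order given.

The suffix is conditioned by the last vowel: -ojo when the last vowel of the stem is a rounded vowel (*kobzuwo*, *kepontu*); -ep when the last vowel of the stem is an unrounded vowel (*gezai*, *fogna*, *opge*, *gi*).
*zinu* — last vowel /u/ (a rounded vowel) → -ojo → *zinuojo*.
*mafabfe* — last vowel /e/ (an unrounded vowel) → -ep → *mafabfeep*.

zinuojo, mafabfeep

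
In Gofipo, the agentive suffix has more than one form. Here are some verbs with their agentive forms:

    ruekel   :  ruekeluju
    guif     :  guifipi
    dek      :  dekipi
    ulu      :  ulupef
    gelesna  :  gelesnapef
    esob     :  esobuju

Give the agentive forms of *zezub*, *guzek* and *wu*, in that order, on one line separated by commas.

The alternation tracks the final sound of the stem — -ipi when the stem ends in a voiceless consonant (*guif*, *dek*); -uju when the stem ends in a voiced consonant (*ruekel*, *esob*); -pef when the stem ends in a vowel (*ulu*, *gelesna*).
*zezub* — final sound /b/ (a voiced consonant) → -uju → *zezubuju*.
*guzek*: final sound = /k/, a voiceless consonant → -ipi → *guzekipi*.
*wu* — final sound /u/ (a vowel) → -pef → *wupef*.

zezubuju, guzekipi, wupef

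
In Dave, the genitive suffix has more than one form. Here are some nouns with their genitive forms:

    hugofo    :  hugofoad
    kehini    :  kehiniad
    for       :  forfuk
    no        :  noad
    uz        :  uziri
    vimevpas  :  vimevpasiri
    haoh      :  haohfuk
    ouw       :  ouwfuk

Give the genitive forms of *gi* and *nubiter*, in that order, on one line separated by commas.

The pattern is sibilance of the final sound: -iri when the stem ends in a sibilant (*uz*, *vimevpas*); -fuk when the stem ends in a non-sibilant consonant (*for*, *haoh*, *ouw*); -ad when the stem ends in a vowel (*hugofo*, *kehini*, *no*).
*gi* — final sound /i/ (a vowel) → -ad → *giad*.
*nubiter*: final sound = /r/, a non-sibilant consonant → -fuk → *nubiterfuk*.

giad, nubiterfuk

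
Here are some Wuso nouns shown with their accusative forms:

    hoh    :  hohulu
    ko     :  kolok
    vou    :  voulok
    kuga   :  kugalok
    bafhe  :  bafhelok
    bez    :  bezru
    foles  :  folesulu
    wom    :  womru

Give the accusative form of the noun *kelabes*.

The pattern is voicing of the final sound: -ulu when the stem ends in a voiceless consonant (*hoh*, *foles*); -ru when the stem ends in a voiced consonant (*bez*, *wom*); -lok when the stem ends in a vowel (*ko*, *vou*, *kuga*, *bafhe*).
The final sound of *kelabes* is /s/, which is a voiceless consonant, so the suffix is -ulu, giving *kelabesulu*.

kelabesulu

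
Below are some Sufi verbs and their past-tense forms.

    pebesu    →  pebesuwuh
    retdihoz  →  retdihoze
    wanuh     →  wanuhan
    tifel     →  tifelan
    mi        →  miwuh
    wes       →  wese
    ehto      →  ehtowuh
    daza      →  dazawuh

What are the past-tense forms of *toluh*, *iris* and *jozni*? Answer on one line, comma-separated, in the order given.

toluhan, irise, jozniwuh

Looking at the final sound of each stem: -e when the stem ends in a sibilant (*retdihoz*, *wes*); -an when the stem ends in a non-sibilant consonant (*wanuh*, *tifel*); -wuh when the stem ends in a vowel (*pebesu*, *mi*, *ehto*, *daza*).
Since the final sound of *toluh* is /h/ (a non-sibilant consonant), it takes -an, giving *toluhan*.
*iris* — final sound /s/ (a sibilant) → -e → *irise*.
*jozni*: final sound = /i/, a vowel → -wuh → *jozniwuh*.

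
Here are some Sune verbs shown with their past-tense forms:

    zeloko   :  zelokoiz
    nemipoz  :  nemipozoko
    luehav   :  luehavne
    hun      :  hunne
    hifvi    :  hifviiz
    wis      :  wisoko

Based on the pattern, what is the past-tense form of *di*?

diiz

Looking at the final sound of each stem: -oko when the stem ends in a sibilant (*nemipoz*, *wis*); -ne when the stem ends in a non-sibilant consonant (*luehav*, *hun*); -iz when the stem ends in a vowel (*zeloko*, *hifvi*).
*di* — final sound /i/ (a vowel) → -iz → *diiz*.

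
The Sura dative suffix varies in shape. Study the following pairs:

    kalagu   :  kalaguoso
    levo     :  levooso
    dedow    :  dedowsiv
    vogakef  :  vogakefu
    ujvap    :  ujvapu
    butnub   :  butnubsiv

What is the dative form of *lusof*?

The pattern is voicing of the final sound: -u when the stem ends in a voiceless consonant (*vogakef*, *ujvap*); -siv when the stem ends in a voiced consonant (*dedow*, *butnub*); -oso when the stem ends in a vowel (*kalagu*, *levo*).
*lusof*: final sound = /f/, a voiceless consonant → -u → *lusofu*.

lusofu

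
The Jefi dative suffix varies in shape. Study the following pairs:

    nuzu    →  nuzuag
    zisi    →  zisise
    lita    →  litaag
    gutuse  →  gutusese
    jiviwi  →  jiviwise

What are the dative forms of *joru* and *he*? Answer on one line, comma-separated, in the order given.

joruag, hese

The pattern is front/back vowel harmony: -se when the last vowel of the stem is a front vowel (*zisi*, *gutuse*, *jiviwi*); -ag when the last vowel of the stem is a back vowel (*nuzu*, *lita*).
*joru* — last vowel /u/ (a back vowel) → -ag → *joruag*.
*he* — last vowel /e/ (a front vowel) → -se → *hese*.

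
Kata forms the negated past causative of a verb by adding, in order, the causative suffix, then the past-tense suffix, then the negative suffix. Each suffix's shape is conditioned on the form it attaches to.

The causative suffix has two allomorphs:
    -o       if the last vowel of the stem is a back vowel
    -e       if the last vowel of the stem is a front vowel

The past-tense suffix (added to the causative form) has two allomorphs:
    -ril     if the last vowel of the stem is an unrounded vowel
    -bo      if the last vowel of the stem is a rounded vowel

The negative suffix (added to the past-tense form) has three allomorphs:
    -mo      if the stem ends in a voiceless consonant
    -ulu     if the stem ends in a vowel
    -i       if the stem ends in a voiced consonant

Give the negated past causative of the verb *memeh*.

memeherili

Since the last vowel of *memeh* is /e/ (a front vowel), it takes -e, giving *memehe*.
The causative form *memehe*: last vowel = /e/, an unrounded vowel → -ril → *memeheril*.
The past-tense form *memeheril*: final sound = /l/, a voiced consonant → -i → *memeherili*.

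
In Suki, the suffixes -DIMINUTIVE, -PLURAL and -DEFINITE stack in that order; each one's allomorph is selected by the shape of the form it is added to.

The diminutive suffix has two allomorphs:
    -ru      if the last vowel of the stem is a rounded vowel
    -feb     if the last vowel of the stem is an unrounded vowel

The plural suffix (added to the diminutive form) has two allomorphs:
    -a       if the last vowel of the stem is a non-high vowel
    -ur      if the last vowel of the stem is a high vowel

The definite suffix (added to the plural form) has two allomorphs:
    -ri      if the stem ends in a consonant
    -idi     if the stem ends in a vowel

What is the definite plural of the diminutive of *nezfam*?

nezfamfebaidi

*nezfam*: last vowel = /a/, an unrounded vowel → -feb → *nezfamfeb*.
The diminutive form *nezfamfeb*: last vowel = /e/, a non-high vowel → -a → *nezfamfeba*.
The final sound of the plural form *nezfamfeba* is /a/, which is a vowel, so the definite suffix is -idi, giving *nezfamfebaidi*.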